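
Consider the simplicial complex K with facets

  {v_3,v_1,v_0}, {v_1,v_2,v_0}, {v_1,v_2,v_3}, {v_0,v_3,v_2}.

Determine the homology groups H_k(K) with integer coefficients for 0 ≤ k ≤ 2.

H_0 = Z,  H_1 = 0,  H_2 = Z.

Take the total order v_0 < v_1 < v_2 < v_3 on the vertex set. Then K (dimension 2) consists of the simplices:

  0-simplices (4): [v_0], [v_1], [v_2], [v_3]
  1-simplices (6): [v_0,v_1], [v_0,v_2], [v_0,v_3], [v_1,v_2], [v_1,v_3], [v_2,v_3]
  2-simplices (4): [v_0,v_1,v_2], [v_0,v_1,v_3], [v_0,v_2,v_3], [v_1,v_2,v_3]

Hence C_0 ≅ Z^4, C_1 ≅ Z^6, C_2 ≅ Z^4.

The boundary map ∂_1: C_1 → C_0 is given by ∂[p,q] = [q] − [p].
This gives a 4×6 integer matrix of rank 3; reducing to Smith normal form yields diagonal entries (1,1,1).

∂_2: C_2 → C_1 maps a triangle to the signed sum of its edges. For instance
  ∂[v_0,v_1,v_3] = [v_1,v_3] − [v_0,v_3] + [v_0,v_1],
  ∂[v_0,v_2,v_3] = [v_2,v_3] − [v_0,v_3] + [v_0,v_2].
This gives a 6×4 integer matrix of rank 3; reducing to Smith normal form yields diagonal entries (1,1,1).

From H_k ≅ ker(∂_k) / im(∂_{k+1}) we obtain:

  H_0: rank C_0 − rank ∂_1 = 4 − 3 = 1, and the invariant factors of ∂_1 are all 1, so H_0 ≅ Z.
  H_1: rank ker ∂_1 − rank ∂_2 = (6 − 3) − 3 = 0, and the invariant factors of ∂_2 are all 1, so H_1 ≅ 0.
  H_2: rank ker ∂_2 − rank ∂_3 = (4 − 3) − 0 = 1, and there is no ∂_3, so H_2 ≅ Z.

As a check, the Euler characteristic is 4 − 6 + 4 = 2, which agrees with 1 − 0 + 1 = 2.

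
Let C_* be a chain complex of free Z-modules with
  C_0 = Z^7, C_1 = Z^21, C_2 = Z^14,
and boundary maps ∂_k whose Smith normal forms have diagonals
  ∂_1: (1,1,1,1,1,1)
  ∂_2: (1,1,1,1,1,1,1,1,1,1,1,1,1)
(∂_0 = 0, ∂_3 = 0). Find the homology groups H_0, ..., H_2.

H_0 ≅ Z,  H_1 ≅ Z^2,  H_2 ≅ Z.

H_0: b_0 = 7 − 0 − 6 = 1; torsion from ∂_1 factors > 1: none. So H_0 ≅ Z.
H_1: b_1 = 21 − 6 − 13 = 2; torsion from ∂_2 factors > 1: none. So H_1 ≅ Z^2.
H_2: b_2 = 14 − 13 − 0 = 1; torsion from ∂_3 factors > 1: none. So H_2 ≅ Z.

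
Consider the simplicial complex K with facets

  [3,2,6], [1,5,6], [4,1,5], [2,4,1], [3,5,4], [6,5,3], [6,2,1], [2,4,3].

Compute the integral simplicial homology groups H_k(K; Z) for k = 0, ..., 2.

H_0 ≅ Z,  H_1 = 0,  H_2 ≅ Z.

K has 6 vertices, 12 edges, 8 triangles.
rank ∂_0 = 0, rank ∂_1 = 5 ⇒ b_0 = 6 − 0 − 5 = 1; all invariant factors of ∂_1 are 1 so no torsion. So H_0 ≅ Z.
rank ∂_1 = 5, rank ∂_2 = 7 ⇒ b_1 = 12 − 5 − 7 = 0; all invariant factors of ∂_2 are 1 so no torsion. So H_1 ≅ 0.
rank ∂_2 = 7, rank ∂_3 = 0 ⇒ b_2 = 8 − 7 − 0 = 1. So H_2 ≅ Z.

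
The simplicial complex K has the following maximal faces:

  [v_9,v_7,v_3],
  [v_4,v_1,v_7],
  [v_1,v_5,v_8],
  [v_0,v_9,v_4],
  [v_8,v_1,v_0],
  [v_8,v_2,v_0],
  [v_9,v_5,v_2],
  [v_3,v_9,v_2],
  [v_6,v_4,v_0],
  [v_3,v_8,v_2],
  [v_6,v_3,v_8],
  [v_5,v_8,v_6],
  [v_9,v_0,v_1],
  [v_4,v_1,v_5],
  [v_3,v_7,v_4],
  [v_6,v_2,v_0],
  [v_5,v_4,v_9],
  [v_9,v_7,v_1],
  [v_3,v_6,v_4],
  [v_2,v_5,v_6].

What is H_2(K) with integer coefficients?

Fix the vertex order v_0 < v_1 < v_2 < v_3 < v_4 < v_5 < v_6 < v_7 < v_8 < v_9 and write every simplex with vertices in increasing order. Then dim K = 2 and the simplices of K are:

  0-simplices (10): [v_0], [v_1], [v_2], [v_3], [v_4], [v_5], [v_6], [v_7], [v_8], [v_9]
  1-simplices (30): (30 of them)
  2-simplices (20): (20 of them)

so the chain groups are C_0 ≅ Z^10, C_1 ≅ Z^30, C_2 ≅ Z^20.

Boundary ∂_1: C_1 → C_0 sends each edge [p,q] (with p < q) to q − p. For instance
  ∂[v_4,v_7] = [v_7] − [v_4].
The 10×30 boundary matrix has rank 9 and Smith normal form diag(1,1,1,1,1,1,1,1,1).

The boundary map ∂_2: C_2 → C_1 acts by ∂[p,q,r] = [q,r] − [p,r] + [p,q]. For instance
  ∂[v_1,v_5,v_8] = [v_5,v_8] − [v_1,v_8] + [v_1,v_5],
  ∂[v_3,v_6,v_8] = [v_6,v_8] − [v_3,v_8] + [v_3,v_6].
This gives a 30×20 integer matrix of rank 20; reducing to Smith normal form yields diagonal entries (1,1,1,1,1,1,1,1,1,1,1,1,1,1,1,1,1,1,1,2).

From H_k ≅ ker(∂_k) / im(∂_{k+1}) we obtain:

  H_2: rank ker ∂_2 − rank ∂_3 = (20 − 20) − 0 = 0, and there is no ∂_3, so H_2 ≅ 0.

(K is a triangulation of the Klein bottle.)

H_2 = 0.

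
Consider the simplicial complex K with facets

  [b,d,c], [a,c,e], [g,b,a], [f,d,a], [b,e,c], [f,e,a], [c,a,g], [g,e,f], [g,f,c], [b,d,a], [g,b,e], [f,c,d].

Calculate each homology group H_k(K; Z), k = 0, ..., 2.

Take the total order a < b < c < d < e < f < g on the vertex set. Then K (dimension 2) consists of the simplices:

  0-simplices (7): a, b, c, d, e, f, g
  1-simplices (18): ab, ac, ad, ae, af, ag, bc, bd, be, bg, cd, ce, cf, cg, df, ef, eg, fg
  2-simplices (12): abd, abg, ace, acg, adf, aef, bcd, bce, beg, cdf, cfg, efg

Hence C_0 ≅ Z^7, C_1 ≅ Z^18, C_2 ≅ Z^12.

Boundary ∂_1: C_1 → C_0 maps an edge to its endpoints' difference, ∂[p,q] = q − p.
The resulting 7×18 matrix has rank 6, and its Smith normal form has invariant factors (1,1,1,1,1,1).

Boundary ∂_2: C_2 → C_1 acts by ∂[p,q,r] = [q,r] − [p,r] + [p,q]. For instance
  ∂beg = eg − bg + be,
  ∂acg = cg − ag + ac.
As a 18×12 matrix over Z this has rank 12, with invariant factors (1,1,1,1,1,1,1,1,1,1,1,2).

Computing H_k = (kernel of ∂_k) / (image of ∂_{k+1}):

  H_0: rank C_0 − rank ∂_1 = 7 − 6 = 1, and the invariant factors of ∂_1 are all 1, so H_0 = Z.
  H_1: rank ker ∂_1 − rank ∂_2 = (18 − 6) − 12 = 0, and ∂_2 has invariant factor 2 > 1, so H_1 = Z/2Z.
  H_2: rank ker ∂_2 − rank ∂_3 = (12 − 12) − 0 = 0, and there is no ∂_3, so H_2 = 0.

As a check, the Euler characteristic is 7 − 18 + 12 = 1, which agrees with 1 − 0 + 0 = 1.
(K is a triangulation of the real projective plane RP^2.)

H_0 = Z,  H_1 = Z/2Z,  H_2 = 0.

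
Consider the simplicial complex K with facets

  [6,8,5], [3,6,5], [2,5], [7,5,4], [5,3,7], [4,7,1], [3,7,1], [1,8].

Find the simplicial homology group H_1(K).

H_1 ≅ Z.

Take the total order 1 < 2 < 3 < 4 < 5 < 6 < 7 < 8 on the vertex set. Then K (dimension 2) consists of the simplices:

  0-simplices (8): [1], [2], [3], [4], [5], [6], [7], [8]
  1-simplices (14): [1,3], [1,4], [1,7], [1,8], [2,5], [3,5], [3,6], [3,7], [4,5], [4,7], [5,6], [5,7], [5,8], [6,8]
  2-simplices (6): [1,3,7], [1,4,7], [3,5,6], [3,5,7], [4,5,7], [5,6,8]

so the chain groups are C_0 ≅ Z^8, C_1 ≅ Z^14, C_2 ≅ Z^6.

Boundary ∂_1: C_1 → C_0 maps an edge to its endpoints' difference, ∂[p,q] = q − p. For instance
  ∂[1,3] = [3] − [1].
The resulting 8×14 matrix has rank 7, and its Smith normal form has invariant factors (1,1,1,1,1,1,1).

∂_2: C_2 → C_1 maps a triangle to the signed sum of its edges. For instance
  ∂[5,6,8] = [6,8] − [5,8] + [5,6],
  ∂[3,5,7] = [5,7] − [3,7] + [3,5].
The resulting 14×6 matrix has rank 6, and its Smith normal form has invariant factors (1,1,1,1,1,1).

From H_k ≅ ker(∂_k) / im(∂_{k+1}) we obtain:

  H_1: rank ker ∂_1 − rank ∂_2 = (14 − 7) − 6 = 1, and the invariant factors of ∂_2 are all 1, so H_1 ≅ Z.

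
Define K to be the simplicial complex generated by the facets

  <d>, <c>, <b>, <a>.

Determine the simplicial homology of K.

H_0 ≅ Z^4.

Order the vertices as a < b < c < d. Listing each simplex with vertices in this order, K has dimension 0 with simplices:

  0-simplices (4): a, b, c, d

so the chain groups are C_0 ≅ Z^4.

From H_k ≅ ker(∂_k) / im(∂_{k+1}) we obtain:

  H_0: rank C_0 − rank ∂_1 = 4 − 0 = 4, and there is no ∂_1, so H_0 ≅ Z^4.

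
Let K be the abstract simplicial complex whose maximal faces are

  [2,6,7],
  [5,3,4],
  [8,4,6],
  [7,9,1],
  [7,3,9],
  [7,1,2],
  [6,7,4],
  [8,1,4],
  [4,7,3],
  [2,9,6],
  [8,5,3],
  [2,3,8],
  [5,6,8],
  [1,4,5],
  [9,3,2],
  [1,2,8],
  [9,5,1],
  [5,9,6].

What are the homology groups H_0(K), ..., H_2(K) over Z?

H_0 = Z,  H_1 = Z ⊕ Z_2,  H_2 = 0.

Fix the vertex order 1 < 2 < 3 < 4 < 5 < 6 < 7 < 8 < 9 and write every simplex with vertices in increasing order. Then dim K = 2 and the simplices of K are:

  0-simplices (9): [1], [2], [3], [4], [5], [6], [7], [8], [9]
  1-simplices (27): (27 of them)
  2-simplices (18): [1,2,7], [1,2,8], [1,4,5], [1,4,8], [1,5,9], [1,7,9], [2,3,8], [2,3,9], [2,6,7], [2,6,9], [3,4,5], [3,4,7], [3,5,8], [3,7,9], [4,6,7], [4,6,8], [5,6,8], [5,6,9]

giving chain groups C_0 ≅ Z^9, C_1 ≅ Z^27, C_2 ≅ Z^18.

Boundary ∂_1: C_1 → C_0 is given by ∂[p,q] = [q] − [p]. For instance
  ∂[2,6] = [6] − [2].
The 9×27 boundary matrix has rank 8 and Smith normal form diag(1,1,1,1,1,1,1,1).

The boundary map ∂_2: C_2 → C_1 acts by ∂[p,q,r] = [q,r] − [p,r] + [p,q]. For instance
  ∂[1,7,9] = [7,9] − [1,9] + [1,7],
  ∂[3,4,7] = [4,7] − [3,7] + [3,4].
This gives a 27×18 integer matrix of rank 18; reducing to Smith normal form yields diagonal entries (1,1,1,1,1,1,1,1,1,1,1,1,1,1,1,1,1,2).

Reading off H_k = ker ∂_k / im ∂_{k+1}:

  H_0: rank C_0 − rank ∂_1 = 9 − 8 = 1, and the invariant factors of ∂_1 are all 1, so H_0 ≅ Z.
  H_1: rank ker ∂_1 − rank ∂_2 = (27 − 8) − 18 = 1, and ∂_2 has invariant factor 2 > 1, so H_1 ≅ Z ⊕ Z_2.
  H_2: rank ker ∂_2 − rank ∂_3 = (18 − 18) − 0 = 0, and there is no ∂_3, so H_2 ≅ 0.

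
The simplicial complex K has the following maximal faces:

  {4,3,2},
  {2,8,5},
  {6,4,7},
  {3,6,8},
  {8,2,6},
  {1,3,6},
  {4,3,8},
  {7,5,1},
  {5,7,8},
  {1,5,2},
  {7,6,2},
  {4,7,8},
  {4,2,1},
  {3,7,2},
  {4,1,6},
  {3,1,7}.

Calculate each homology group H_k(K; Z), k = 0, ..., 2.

H_0 ≅ Z,  H_1 ≅ Z^2,  H_2 ≅ Z.

Fix the vertex order 1 < 2 < 3 < 4 < 5 < 6 < 7 < 8 and write every simplex with vertices in increasing order. Then dim K = 2 and the simplices of K are:

  0-simplices (8): [1], [2], [3], [4], [5], [6], [7], [8]
  1-simplices (24): (24 of them)
  2-simplices (16): [1,2,4], [1,2,5], [1,3,6], [1,3,7], [1,4,6], [1,5,7], [2,3,4], [2,3,7], [2,5,8], [2,6,7], [2,6,8], [3,4,8], [3,6,8], [4,6,7], [4,7,8], [5,7,8]

Hence C_0 ≅ Z^8, C_1 ≅ Z^24, C_2 ≅ Z^16.

The boundary map ∂_1: C_1 → C_0 maps an edge to its endpoints' difference, ∂[p,q] = q − p. For instance
  ∂[2,4] = [4] − [2].
This gives a 8×24 integer matrix of rank 7; reducing to Smith normal form yields diagonal entries (1,1,1,1,1,1,1).

∂_2: C_2 → C_1 sends each 2-simplex [p,q,r] to [q,r] − [p,r] + [p,q]. For instance
  ∂[1,5,7] = [5,7] − [1,7] + [1,5],
  ∂[2,3,7] = [3,7] − [2,7] + [2,3].
As a 24×16 matrix over Z this has rank 15, with invariant factors (1,1,1,1,1,1,1,1,1,1,1,1,1,1,1).

Computing H_k = (kernel of ∂_k) / (image of ∂_{k+1}):

  H_0: rank C_0 − rank ∂_1 = 8 − 7 = 1, and the invariant factors of ∂_1 are all 1, so H_0 ≅ Z.
  H_1: rank ker ∂_1 − rank ∂_2 = (24 − 7) − 15 = 2, and the invariant factors of ∂_2 are all 1, so H_1 ≅ Z^2.
  H_2: rank ker ∂_2 − rank ∂_3 = (16 − 15) − 0 = 1, and there is no ∂_3, so H_2 ≅ Z.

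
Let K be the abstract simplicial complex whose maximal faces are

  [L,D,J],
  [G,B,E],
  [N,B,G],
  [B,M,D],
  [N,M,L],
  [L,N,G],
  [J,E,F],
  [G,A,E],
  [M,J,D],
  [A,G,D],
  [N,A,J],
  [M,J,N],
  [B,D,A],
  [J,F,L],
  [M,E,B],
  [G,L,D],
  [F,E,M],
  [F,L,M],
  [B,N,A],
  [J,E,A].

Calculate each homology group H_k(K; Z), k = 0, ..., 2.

H_0 = Z,  H_1 = Z ⊕ Z/2,  H_2 = 0.

Take the total order A < B < D < E < F < G < J < L < M < N on the vertex set. Then K (dimension 2) consists of the simplices:

  0-simplices (10): A, B, D, E, F, G, J, L, M, N
  1-simplices (30): AB, AD, AE, AG, AJ, AN, BD, BE, BG, BM, BN, DG, DJ, DL, DM, EF, EG, EJ, EM, FJ, FL, FM, GL, GN, JL, JM, JN, LM, LN, MN
  2-simplices (20): ABD, ABN, ADG, AEG, AEJ, AJN, BDM, BEG, BEM, BGN, DGL, DJL, DJM, EFJ, EFM, FJL, FLM, GLN, JMN, LMN

giving chain groups C_0 ≅ Z^10, C_1 ≅ Z^30, C_2 ≅ Z^20.

The boundary map ∂_1: C_1 → C_0 is given by ∂[p,q] = [q] − [p].
This gives a 10×30 integer matrix of rank 9; reducing to Smith normal form yields diagonal entries (1,1,1,1,1,1,1,1,1).

∂_2: C_2 → C_1 acts by ∂[p,q,r] = [q,r] − [p,r] + [p,q]. For instance
  ∂FLM = LM − FM + FL,
  ∂BEG = EG − BG + BE.
The resulting 30×20 matrix has rank 20, and its Smith normal form has invariant factors (1,1,1,1,1,1,1,1,1,1,1,1,1,1,1,1,1,1,1,2).

Computing H_k = (kernel of ∂_k) / (image of ∂_{k+1}):

  H_0: rank C_0 − rank ∂_1 = 10 − 9 = 1, and the invariant factors of ∂_1 are all 1, so H_0 = Z.
  H_1: rank ker ∂_1 − rank ∂_2 = (30 − 9) − 20 = 1, and ∂_2 has invariant factor 2 > 1, so H_1 = Z ⊕ Z/2.
  H_2: rank ker ∂_2 − rank ∂_3 = (20 − 20) − 0 = 0, and there is no ∂_3, so H_2 = 0.

As a check, the Euler characteristic is 10 − 30 + 20 = 0, which agrees with 1 − 1 + 0 = 0.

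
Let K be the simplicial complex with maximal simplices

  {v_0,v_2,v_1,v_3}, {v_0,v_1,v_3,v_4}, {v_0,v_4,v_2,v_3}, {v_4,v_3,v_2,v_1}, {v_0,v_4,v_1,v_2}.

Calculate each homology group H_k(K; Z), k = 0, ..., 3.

Fix the vertex order v_0 < v_1 < v_2 < v_3 < v_4 and write every simplex with vertices in increasing order. Then dim K = 3 and the simplices of K are:

  0-simplices (5): [v_0], [v_1], [v_2], [v_3], [v_4]
  1-simplices (10): [v_0,v_1], [v_0,v_2], [v_0,v_3], [v_0,v_4], [v_1,v_2], [v_1,v_3], [v_1,v_4], [v_2,v_3], [v_2,v_4], [v_3,v_4]
  2-simplices (10): [v_0,v_1,v_2], [v_0,v_1,v_3], [v_0,v_1,v_4], [v_0,v_2,v_3], [v_0,v_2,v_4], [v_0,v_3,v_4], [v_1,v_2,v_3], [v_1,v_2,v_4], [v_1,v_3,v_4], [v_2,v_3,v_4]
  3-simplices (5): [v_0,v_1,v_2,v_3], [v_0,v_1,v_2,v_4], [v_0,v_1,v_3,v_4], [v_0,v_2,v_3,v_4], [v_1,v_2,v_3,v_4]

Hence C_0 ≅ Z^5, C_1 ≅ Z^10, C_2 ≅ Z^10, C_3 ≅ Z^5.

∂_1: C_1 → C_0 is given by ∂[p,q] = [q] − [p].
The resulting 5×10 matrix has rank 4, and its Smith normal form has invariant factors (1,1,1,1).

Boundary ∂_2: C_2 → C_1 maps a triangle to the signed sum of its edges. For instance
  ∂[v_1,v_3,v_4] = [v_3,v_4] − [v_1,v_4] + [v_1,v_3],
  ∂[v_1,v_2,v_4] = [v_2,v_4] − [v_1,v_4] + [v_1,v_2].
As a 10×10 matrix over Z this has rank 6, with invariant factors (1,1,1,1,1,1).

The boundary map ∂_3: C_3 → C_2 sends each 3-simplex σ to the alternating sum Σ_i (−1)^i (σ with its i-th vertex removed). For instance
  ∂[v_0,v_1,v_2,v_4] = [v_1,v_2,v_4] − [v_0,v_2,v_4] + [v_0,v_1,v_4] − [v_0,v_1,v_2],
  ∂[v_0,v_1,v_3,v_4] = [v_1,v_3,v_4] − [v_0,v_3,v_4] + [v_0,v_1,v_4] − [v_0,v_1,v_3].
This gives a 10×5 integer matrix of rank 4; reducing to Smith normal form yields diagonal entries (1,1,1,1).

From H_k ≅ ker(∂_k) / im(∂_{k+1}) we obtain:

  H_0: rank C_0 − rank ∂_1 = 5 − 4 = 1, and the invariant factors of ∂_1 are all 1, so H_0 ≅ Z.
  H_1: rank ker ∂_1 − rank ∂_2 = (10 − 4) − 6 = 0, and the invariant factors of ∂_2 are all 1, so H_1 ≅ 0.
  H_2: rank ker ∂_2 − rank ∂_3 = (10 − 6) − 4 = 0, and the invariant factors of ∂_3 are all 1, so H_2 ≅ 0.
  H_3: rank ker ∂_3 − rank ∂_4 = (5 − 4) − 0 = 1, and there is no ∂_4, so H_3 ≅ Z.

(K is a triangulation of the 3-sphere S^3.)

H_0 = Z,  H_1 = 0,  H_2 = 0,  H_3 = Z.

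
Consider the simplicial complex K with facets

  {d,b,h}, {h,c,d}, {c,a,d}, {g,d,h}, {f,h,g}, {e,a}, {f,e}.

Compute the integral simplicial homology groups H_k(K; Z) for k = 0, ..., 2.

We work with the vertex ordering a < b < c < d < e < f < g < h. The simplices of K, each written with vertices in increasing order, are:

  0-simplices (8): a, b, c, d, e, f, g, h
  1-simplices (13): ac, ad, ae, bd, bh, cd, ch, dg, dh, ef, fg, fh, gh
  2-simplices (5): acd, bdh, cdh, dgh, fgh

giving chain groups C_0 ≅ Z^8, C_1 ≅ Z^13, C_2 ≅ Z^5.

Boundary ∂_1: C_1 → C_0 sends each edge [p,q] (with p < q) to q − p. For instance
  ∂bh = h − b.
This gives a 8×13 integer matrix of rank 7; reducing to Smith normal form yields diagonal entries (1,1,1,1,1,1,1).

∂_2: C_2 → C_1 maps a triangle to the signed sum of its edges. For instance
  ∂acd = cd − ad + ac,
  ∂cdh = dh − ch + cd.
The 13×5 boundary matrix has rank 5 and Smith normal form diag(1,1,1,1,1).

From H_k ≅ ker(∂_k) / im(∂_{k+1}) we obtain:

  H_0: rank C_0 − rank ∂_1 = 8 − 7 = 1, and the invariant factors of ∂_1 are all 1, so H_0 ≅ Z.
  H_1: rank ker ∂_1 − rank ∂_2 = (13 − 7) − 5 = 1, and the invariant factors of ∂_2 are all 1, so H_1 ≅ Z.
  H_2: rank ker ∂_2 − rank ∂_3 = (5 − 5) − 0 = 0, and there is no ∂_3, so H_2 ≅ 0.

As a check, the Euler characteristic is 8 − 13 + 5 = 0, which agrees with 1 − 1 + 0 = 0.

H_0 = Z,  H_1 = Z,  H_2 = 0.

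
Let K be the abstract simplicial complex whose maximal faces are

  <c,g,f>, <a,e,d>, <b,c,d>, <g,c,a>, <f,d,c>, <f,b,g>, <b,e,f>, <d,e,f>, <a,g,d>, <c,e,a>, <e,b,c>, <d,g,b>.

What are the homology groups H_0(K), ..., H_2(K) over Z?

H_0 ≅ Z,  H_1 ≅ Z/2Z,  H_2 = 0.

Fix the vertex order a < b < c < d < e < f < g and write every simplex with vertices in increasing order. Then dim K = 2 and the simplices of K are:

  0-simplices (7): a, b, c, d, e, f, g
  1-simplices (18): ac, ad, ae, ag, bc, bd, be, bf, bg, cd, ce, cf, cg, de, df, dg, ef, fg
  2-simplices (12): ace, acg, ade, adg, bcd, bce, bdg, bef, bfg, cdf, cfg, def

giving chain groups C_0 ≅ Z^7, C_1 ≅ Z^18, C_2 ≅ Z^12.

∂_1: C_1 → C_0 maps an edge to its endpoints' difference, ∂[p,q] = q − p. For instance
  ∂de = e − d.
The 7×18 boundary matrix has rank 6 and Smith normal form diag(1,1,1,1,1,1).

∂_2: C_2 → C_1 maps a triangle to the signed sum of its edges. For instance
  ∂bce = ce − be + bc,
  ∂bfg = fg − bg + bf.
This gives a 18×12 integer matrix of rank 12; reducing to Smith normal form yields diagonal entries (1,1,1,1,1,1,1,1,1,1,1,2).

Computing H_k = (kernel of ∂_k) / (image of ∂_{k+1}):

  H_0: rank C_0 − rank ∂_1 = 7 − 6 = 1, and the invariant factors of ∂_1 are all 1, so H_0 ≅ Z.
  H_1: rank ker ∂_1 − rank ∂_2 = (18 − 6) − 12 = 0, and ∂_2 has invariant factor 2 > 1, so H_1 ≅ Z/2Z.
  H_2: rank ker ∂_2 − rank ∂_3 = (12 − 12) − 0 = 0, and there is no ∂_3, so H_2 ≅ 0.

(K is a triangulation of the real projective plane RP^2.)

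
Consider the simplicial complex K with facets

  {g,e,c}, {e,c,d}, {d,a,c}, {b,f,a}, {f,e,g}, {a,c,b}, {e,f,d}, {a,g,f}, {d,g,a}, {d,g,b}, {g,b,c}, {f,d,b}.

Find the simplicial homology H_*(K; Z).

H_0 = Z,  H_1 = Z/2,  H_2 = 0.

Order the vertices as a < b < c < d < e < f < g. Listing each simplex with vertices in this order, K has dimension 2 with simplices:

  0-simplices (7): a, b, c, d, e, f, g
  1-simplices (18): ab, ac, ad, af, ag, bc, bd, bf, bg, cd, ce, cg, de, df, dg, ef, eg, fg
  2-simplices (12): abc, abf, acd, adg, afg, bcg, bdf, bdg, cde, ceg, def, efg

giving chain groups C_0 ≅ Z^7, C_1 ≅ Z^18, C_2 ≅ Z^12.

The boundary map ∂_1: C_1 → C_0 sends each edge [p,q] (with p < q) to q − p.
This gives a 7×18 integer matrix of rank 6; reducing to Smith normal form yields diagonal entries (1,1,1,1,1,1).

The boundary map ∂_2: C_2 → C_1 acts by ∂[p,q,r] = [q,r] − [p,r] + [p,q]. For instance
  ∂acd = cd − ad + ac,
  ∂adg = dg − ag + ad.
This gives a 18×12 integer matrix of rank 12; reducing to Smith normal form yields diagonal entries (1,1,1,1,1,1,1,1,1,1,1,2).

Computing H_k = (kernel of ∂_k) / (image of ∂_{k+1}):

  H_0: rank C_0 − rank ∂_1 = 7 − 6 = 1, and the invariant factors of ∂_1 are all 1, so H_0 = Z.
  H_1: rank ker ∂_1 − rank ∂_2 = (18 − 6) − 12 = 0, and ∂_2 has invariant factor 2 > 1, so H_1 = Z/2.
  H_2: rank ker ∂_2 − rank ∂_3 = (12 − 12) − 0 = 0, and there is no ∂_3, so H_2 = 0.

As a check, the Euler characteristic is 7 − 18 + 12 = 1, which agrees with 1 − 0 + 0 = 1.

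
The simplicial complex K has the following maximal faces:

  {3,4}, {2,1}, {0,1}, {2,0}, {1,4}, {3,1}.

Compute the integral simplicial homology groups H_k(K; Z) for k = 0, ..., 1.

Fix the vertex order 0 < 1 < 2 < 3 < 4 and write every simplex with vertices in increasing order. Then dim K = 1 and the simplices of K are:

  0-simplices (5): [0], [1], [2], [3], [4]
  1-simplices (6): [0,1], [0,2], [1,2], [1,3], [1,4], [3,4]

Hence C_0 ≅ Z^5, C_1 ≅ Z^6.

∂_1: C_1 → C_0 is given by ∂[p,q] = [q] − [p].
The resulting 5×6 matrix has rank 4, and its Smith normal form has invariant factors (1,1,1,1).

From H_k ≅ ker(∂_k) / im(∂_{k+1}) we obtain:

  H_0: rank C_0 − rank ∂_1 = 5 − 4 = 1, and the invariant factors of ∂_1 are all 1, so H_0 ≅ Z.
  H_1: rank ker ∂_1 − rank ∂_2 = (6 − 4) − 0 = 2, and there is no ∂_2, so H_1 ≅ Z^2.

H_0 = Z,  H_1 = Z^2.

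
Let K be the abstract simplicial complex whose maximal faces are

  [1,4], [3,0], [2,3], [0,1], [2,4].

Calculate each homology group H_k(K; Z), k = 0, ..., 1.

Take the total order 0 < 1 < 2 < 3 < 4 on the vertex set. Then K (dimension 1) consists of the simplices:

  0-simplices (5): [0], [1], [2], [3], [4]
  1-simplices (5): [0,1], [0,3], [1,4], [2,3], [2,4]

giving chain groups C_0 ≅ Z^5, C_1 ≅ Z^5.

The boundary map ∂_1: C_1 → C_0 maps an edge to its endpoints' difference, ∂[p,q] = q − p. For instance
  ∂[1,4] = [4] − [1].
The resulting 5×5 matrix has rank 4, and its Smith normal form has invariant factors (1,1,1,1).

Reading off H_k = ker ∂_k / im ∂_{k+1}:

  H_0: rank C_0 − rank ∂_1 = 5 − 4 = 1, and the invariant factors of ∂_1 are all 1, so H_0 ≅ Z.
  H_1: rank ker ∂_1 − rank ∂_2 = (5 − 4) − 0 = 1, and there is no ∂_2, so H_1 ≅ Z.

H_0 = Z,  H_1 = Z.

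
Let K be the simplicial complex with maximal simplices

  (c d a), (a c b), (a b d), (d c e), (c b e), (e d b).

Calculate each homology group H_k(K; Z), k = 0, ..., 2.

H_0 ≅ Z,  H_1 = 0,  H_2 ≅ Z.

We work with the vertex ordering a < b < c < d < e. The simplices of K, each written with vertices in increasing order, are:

  0-simplices (5): a, b, c, d, e
  1-simplices (9): ab, ac, ad, bc, bd, be, cd, ce, de
  2-simplices (6): abc, abd, acd, bce, bde, cde

giving chain groups C_0 ≅ Z^5, C_1 ≅ Z^9, C_2 ≅ Z^6.

The boundary map ∂_1: C_1 → C_0 maps an edge to its endpoints' difference, ∂[p,q] = q − p.
The resulting 5×9 matrix has rank 4, and its Smith normal form has invariant factors (1,1,1,1).

The boundary map ∂_2: C_2 → C_1 maps a triangle to the signed sum of its edges. For instance
  ∂cde = de − ce + cd,
  ∂acd = cd − ad + ac.
The resulting 9×6 matrix has rank 5, and its Smith normal form has invariant factors (1,1,1,1,1).

Now H_k = ker ∂_k / im ∂_{k+1}, so:

  H_0: rank C_0 − rank ∂_1 = 5 − 4 = 1, and the invariant factors of ∂_1 are all 1, so H_0 ≅ Z.
  H_1: rank ker ∂_1 − rank ∂_2 = (9 − 4) − 5 = 0, and the invariant factors of ∂_2 are all 1, so H_1 ≅ 0.
  H_2: rank ker ∂_2 − rank ∂_3 = (6 − 5) − 0 = 1, and there is no ∂_3, so H_2 ≅ Z.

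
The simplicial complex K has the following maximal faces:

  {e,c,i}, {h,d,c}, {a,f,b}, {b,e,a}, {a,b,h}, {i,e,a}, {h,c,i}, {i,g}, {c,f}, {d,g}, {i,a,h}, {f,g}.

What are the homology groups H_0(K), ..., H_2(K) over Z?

H_0 ≅ Z,  H_1 ≅ Z^3,  H_2 = 0.

Take the total order a < b < c < d < e < f < g < h < i on the vertex set. Then K (dimension 2) consists of the simplices:

  0-simplices (9): a, b, c, d, e, f, g, h, i
  1-simplices (19): ab, ae, af, ah, ai, be, bf, bh, cd, ce, cf, ch, ci, dg, dh, ei, fg, gi, hi
  2-simplices (8): abe, abf, abh, aei, ahi, cdh, cei, chi

giving chain groups C_0 ≅ Z^9, C_1 ≅ Z^19, C_2 ≅ Z^8.

Boundary ∂_1: C_1 → C_0 is given by ∂[p,q] = [q] − [p].
The 9×19 boundary matrix has rank 8 and Smith normal form diag(1,1,1,1,1,1,1,1).

The boundary map ∂_2: C_2 → C_1 sends each 2-simplex [p,q,r] to [q,r] − [p,r] + [p,q]. For instance
  ∂abf = bf − af + ab,
  ∂cei = ei − ci + ce.
The 19×8 boundary matrix has rank 8 and Smith normal form diag(1,1,1,1,1,1,1,1).

Computing H_k = (kernel of ∂_k) / (image of ∂_{k+1}):

  H_0: rank C_0 − rank ∂_1 = 9 − 8 = 1, and the invariant factors of ∂_1 are all 1, so H_0 = Z.
  H_1: rank ker ∂_1 − rank ∂_2 = (19 − 8) − 8 = 3, and the invariant factors of ∂_2 are all 1, so H_1 = Z^3.
  H_2: rank ker ∂_2 − rank ∂_3 = (8 − 8) − 0 = 0, and there is no ∂_3, so H_2 = 0.

As a check, the Euler characteristic is 9 − 19 + 8 = -2, which agrees with 1 − 3 + 0 = -2.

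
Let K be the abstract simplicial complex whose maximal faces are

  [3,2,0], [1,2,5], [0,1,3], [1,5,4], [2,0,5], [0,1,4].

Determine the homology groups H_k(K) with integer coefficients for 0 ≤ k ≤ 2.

H_0 = Z,  H_1 = Z,  H_2 = 0.

K has 6 vertices, 12 edges, 6 triangles.
rank ∂_0 = 0, rank ∂_1 = 5 ⇒ b_0 = 6 − 0 − 5 = 1; all invariant factors of ∂_1 are 1 so no torsion. So H_0 = Z.
rank ∂_1 = 5, rank ∂_2 = 6 ⇒ b_1 = 12 − 5 − 6 = 1; all invariant factors of ∂_2 are 1 so no torsion. So H_1 = Z.
rank ∂_2 = 6, rank ∂_3 = 0 ⇒ b_2 = 6 − 6 − 0 = 0. So H_2 = 0.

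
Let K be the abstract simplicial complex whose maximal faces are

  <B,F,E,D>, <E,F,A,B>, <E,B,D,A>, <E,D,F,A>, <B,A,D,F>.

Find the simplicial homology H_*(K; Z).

H_0 ≅ Z,  H_1 = 0,  H_2 = 0,  H_3 ≅ Z.

Fix the vertex order A < B < D < E < F and write every simplex with vertices in increasing order. Then dim K = 3 and the simplices of K are:

  0-simplices (5): A, B, D, E, F
  1-simplices (10): AB, AD, AE, AF, BD, BE, BF, DE, DF, EF
  2-simplices (10): ABD, ABE, ABF, ADE, ADF, AEF, BDE, BDF, BEF, DEF
  3-simplices (5): ABDE, ABDF, ABEF, ADEF, BDEF

so the chain groups are C_0 ≅ Z^5, C_1 ≅ Z^10, C_2 ≅ Z^10, C_3 ≅ Z^5.

∂_1: C_1 → C_0 maps an edge to its endpoints' difference, ∂[p,q] = q − p. For instance
  ∂AF = F − A.
The 5×10 boundary matrix has rank 4 and Smith normal form diag(1,1,1,1).

∂_2: C_2 → C_1 acts by ∂[p,q,r] = [q,r] − [p,r] + [p,q]. For instance
  ∂ADF = DF − AF + AD,
  ∂BDE = DE − BE + BD.
The 10×10 boundary matrix has rank 6 and Smith normal form diag(1,1,1,1,1,1).

Boundary ∂_3: C_3 → C_2 sends each 3-simplex σ to the alternating sum Σ_i (−1)^i (σ with its i-th vertex removed). For instance
  ∂ADEF = DEF − AEF + ADF − ADE,
  ∂ABDF = BDF − ADF + ABF − ABD.
As a 10×5 matrix over Z this has rank 4, with invariant factors (1,1,1,1).

Computing H_k = (kernel of ∂_k) / (image of ∂_{k+1}):

  H_0: rank C_0 − rank ∂_1 = 5 − 4 = 1, and the invariant factors of ∂_1 are all 1, so H_0 ≅ Z.
  H_1: rank ker ∂_1 − rank ∂_2 = (10 − 4) − 6 = 0, and the invariant factors of ∂_2 are all 1, so H_1 ≅ 0.
  H_2: rank ker ∂_2 − rank ∂_3 = (10 − 6) − 4 = 0, and the invariant factors of ∂_3 are all 1, so H_2 ≅ 0.
  H_3: rank ker ∂_3 − rank ∂_4 = (5 − 4) − 0 = 1, and there is no ∂_4, so H_3 ≅ Z.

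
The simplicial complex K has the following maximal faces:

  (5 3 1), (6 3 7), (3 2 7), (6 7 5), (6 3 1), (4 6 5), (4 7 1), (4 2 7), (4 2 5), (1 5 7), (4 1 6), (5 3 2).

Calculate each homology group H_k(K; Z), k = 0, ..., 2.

H_0 = Z,  H_1 = Z/2,  H_2 = 0.

Take the total order 1 < 2 < 3 < 4 < 5 < 6 < 7 on the vertex set. Then K (dimension 2) consists of the simplices:

  0-simplices (7): [1], [2], [3], [4], [5], [6], [7]
  1-simplices (18): [1,3], [1,4], [1,5], [1,6], [1,7], [2,3], [2,4], [2,5], [2,7], [3,5], [3,6], [3,7], [4,5], [4,6], [4,7], [5,6], [5,7], [6,7]
  2-simplices (12): [1,3,5], [1,3,6], [1,4,6], [1,4,7], [1,5,7], [2,3,5], [2,3,7], [2,4,5], [2,4,7], [3,6,7], [4,5,6], [5,6,7]

Hence C_0 ≅ Z^7, C_1 ≅ Z^18, C_2 ≅ Z^12.

∂_1: C_1 → C_0 sends each edge [p,q] (with p < q) to q − p. For instance
  ∂[3,5] = [5] − [3].
The 7×18 boundary matrix has rank 6 and Smith normal form diag(1,1,1,1,1,1).

Boundary ∂_2: C_2 → C_1 maps a triangle to the signed sum of its edges. For instance
  ∂[3,6,7] = [6,7] − [3,7] + [3,6],
  ∂[1,4,7] = [4,7] − [1,7] + [1,4].
This gives a 18×12 integer matrix of rank 12; reducing to Smith normal form yields diagonal entries (1,1,1,1,1,1,1,1,1,1,1,2).

Reading off H_k = ker ∂_k / im ∂_{k+1}:

  H_0: rank C_0 − rank ∂_1 = 7 − 6 = 1, and the invariant factors of ∂_1 are all 1, so H_0 ≅ Z.
  H_1: rank ker ∂_1 − rank ∂_2 = (18 − 6) − 12 = 0, and ∂_2 has invariant factor 2 > 1, so H_1 ≅ Z/2.
  H_2: rank ker ∂_2 − rank ∂_3 = (12 − 12) − 0 = 0, and there is no ∂_3, so H_2 ≅ 0.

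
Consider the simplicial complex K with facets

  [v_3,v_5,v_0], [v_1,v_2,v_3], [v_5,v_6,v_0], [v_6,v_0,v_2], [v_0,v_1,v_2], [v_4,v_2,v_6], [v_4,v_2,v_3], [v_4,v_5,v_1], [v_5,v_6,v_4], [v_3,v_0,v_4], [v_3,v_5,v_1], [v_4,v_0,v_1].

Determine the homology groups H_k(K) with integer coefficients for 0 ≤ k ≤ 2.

Take the total order v_0 < v_1 < v_2 < v_3 < v_4 < v_5 < v_6 on the vertex set. Then K (dimension 2) consists of the simplices:

  0-simplices (7): [v_0], [v_1], [v_2], [v_3], [v_4], [v_5], [v_6]
  1-simplices (18): (18 of them)
  2-simplices (12): (12 of them)

giving chain groups C_0 ≅ Z^7, C_1 ≅ Z^18, C_2 ≅ Z^12.

The boundary map ∂_1: C_1 → C_0 maps an edge to its endpoints' difference, ∂[p,q] = q − p. For instance
  ∂[v_4,v_6] = [v_6] − [v_4].
The resulting 7×18 matrix has rank 6, and its Smith normal form has invariant factors (1,1,1,1,1,1).

The boundary map ∂_2: C_2 → C_1 acts by ∂[p,q,r] = [q,r] − [p,r] + [p,q]. For instance
  ∂[v_1,v_2,v_3] = [v_2,v_3] − [v_1,v_3] + [v_1,v_2],
  ∂[v_1,v_4,v_5] = [v_4,v_5] − [v_1,v_5] + [v_1,v_4].
This gives a 18×12 integer matrix of rank 12; reducing to Smith normal form yields diagonal entries (1,1,1,1,1,1,1,1,1,1,1,2).

Now H_k = ker ∂_k / im ∂_{k+1}, so:

  H_0: rank C_0 − rank ∂_1 = 7 − 6 = 1, and the invariant factors of ∂_1 are all 1, so H_0 ≅ Z.
  H_1: rank ker ∂_1 − rank ∂_2 = (18 − 6) − 12 = 0, and ∂_2 has invariant factor 2 > 1, so H_1 ≅ Z/2.
  H_2: rank ker ∂_2 − rank ∂_3 = (12 − 12) − 0 = 0, and there is no ∂_3, so H_2 ≅ 0.

H_0 = Z,  H_1 = Z/2,  H_2 = 0.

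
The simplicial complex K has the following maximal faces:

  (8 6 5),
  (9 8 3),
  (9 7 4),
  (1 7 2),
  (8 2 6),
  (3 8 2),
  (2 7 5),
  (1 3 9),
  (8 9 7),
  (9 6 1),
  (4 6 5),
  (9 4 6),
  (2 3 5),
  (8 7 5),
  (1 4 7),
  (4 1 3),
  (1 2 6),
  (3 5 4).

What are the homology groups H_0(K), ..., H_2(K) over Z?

H_0 ≅ Z,  H_1 ≅ Z ⊕ Z/2,  H_2 = 0.

Take the total order 1 < 2 < 3 < 4 < 5 < 6 < 7 < 8 < 9 on the vertex set. Then K (dimension 2) consists of the simplices:

  0-simplices (9): [1], [2], [3], [4], [5], [6], [7], [8], [9]
  1-simplices (27): (27 of them)
  2-simplices (18): [1,2,6], [1,2,7], [1,3,4], [1,3,9], [1,4,7], [1,6,9], [2,3,5], [2,3,8], [2,5,7], [2,6,8], [3,4,5], [3,8,9], [4,5,6], [4,6,9], [4,7,9], [5,6,8], [5,7,8], [7,8,9]

so the chain groups are C_0 ≅ Z^9, C_1 ≅ Z^27, C_2 ≅ Z^18.

Boundary ∂_1: C_1 → C_0 is given by ∂[p,q] = [q] − [p].
This gives a 9×27 integer matrix of rank 8; reducing to Smith normal form yields diagonal entries (1,1,1,1,1,1,1,1).

Boundary ∂_2: C_2 → C_1 acts by ∂[p,q,r] = [q,r] − [p,r] + [p,q]. For instance
  ∂[1,2,7] = [2,7] − [1,7] + [1,2],
  ∂[5,6,8] = [6,8] − [5,8] + [5,6].
The 27×18 boundary matrix has rank 18 and Smith normal form diag(1,1,1,1,1,1,1,1,1,1,1,1,1,1,1,1,1,2).

Computing H_k = (kernel of ∂_k) / (image of ∂_{k+1}):

  H_0: rank C_0 − rank ∂_1 = 9 − 8 = 1, and the invariant factors of ∂_1 are all 1, so H_0 = Z.
  H_1: rank ker ∂_1 − rank ∂_2 = (27 − 8) − 18 = 1, and ∂_2 has invariant factor 2 > 1, so H_1 = Z ⊕ Z/2.
  H_2: rank ker ∂_2 − rank ∂_3 = (18 − 18) − 0 = 0, and there is no ∂_3, so H_2 = 0.

(K is a triangulation of the Klein bottle.)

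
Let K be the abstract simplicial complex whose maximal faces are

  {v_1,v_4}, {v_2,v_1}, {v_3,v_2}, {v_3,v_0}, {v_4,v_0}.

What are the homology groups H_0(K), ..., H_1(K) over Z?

H_0 ≅ Z,  H_1 ≅ Z.

Order the vertices as v_0 < v_1 < v_2 < v_3 < v_4. Listing each simplex with vertices in this order, K has dimension 1 with simplices:

  0-simplices (5): [v_0], [v_1], [v_2], [v_3], [v_4]
  1-simplices (5): [v_0,v_3], [v_0,v_4], [v_1,v_2], [v_1,v_4], [v_2,v_3]

Hence C_0 ≅ Z^5, C_1 ≅ Z^5.

The boundary map ∂_1: C_1 → C_0 is given by ∂[p,q] = [q] − [p].
As a 5×5 matrix over Z this has rank 4, with invariant factors (1,1,1,1).

Reading off H_k = ker ∂_k / im ∂_{k+1}:

  H_0: rank C_0 − rank ∂_1 = 5 − 4 = 1, and the invariant factors of ∂_1 are all 1, so H_0 = Z.
  H_1: rank ker ∂_1 − rank ∂_2 = (5 − 4) − 0 = 1, and there is no ∂_2, so H_1 = Z.

As a check, the Euler characteristic is 5 − 5 = 0, which agrees with 1 − 1 = 0.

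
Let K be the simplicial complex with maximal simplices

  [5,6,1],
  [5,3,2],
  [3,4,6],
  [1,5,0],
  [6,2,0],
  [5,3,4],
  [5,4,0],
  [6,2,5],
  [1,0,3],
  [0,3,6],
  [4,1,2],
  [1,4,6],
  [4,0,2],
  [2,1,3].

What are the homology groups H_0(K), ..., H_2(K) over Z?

We work with the vertex ordering 0 < 1 < 2 < 3 < 4 < 5 < 6. The simplices of K, each written with vertices in increasing order, are:

  0-simplices (7): [0], [1], [2], [3], [4], [5], [6]
  1-simplices (21): [0,1], [0,2], [0,3], [0,4], [0,5], [0,6], [1,2], [1,3], [1,4], [1,5], [1,6], [2,3], [2,4], [2,5], [2,6], [3,4], [3,5], [3,6], [4,5], [4,6], [5,6]
  2-simplices (14): [0,1,3], [0,1,5], [0,2,4], [0,2,6], [0,3,6], [0,4,5], [1,2,3], [1,2,4], [1,4,6], [1,5,6], [2,3,5], [2,5,6], [3,4,5], [3,4,6]

Hence C_0 ≅ Z^7, C_1 ≅ Z^21, C_2 ≅ Z^14.

∂_1: C_1 → C_0 maps an edge to its endpoints' difference, ∂[p,q] = q − p.
As a 7×21 matrix over Z this has rank 6, with invariant factors (1,1,1,1,1,1).

Boundary ∂_2: C_2 → C_1 acts by ∂[p,q,r] = [q,r] − [p,r] + [p,q]. For instance
  ∂[1,4,6] = [4,6] − [1,6] + [1,4],
  ∂[0,2,6] = [2,6] − [0,6] + [0,2].
As a 21×14 matrix over Z this has rank 13, with invariant factors (1,1,1,1,1,1,1,1,1,1,1,1,1).

Computing H_k = (kernel of ∂_k) / (image of ∂_{k+1}):

  H_0: rank C_0 − rank ∂_1 = 7 − 6 = 1, and the invariant factors of ∂_1 are all 1, so H_0 ≅ Z.
  H_1: rank ker ∂_1 − rank ∂_2 = (21 − 6) − 13 = 2, and the invariant factors of ∂_2 are all 1, so H_1 ≅ Z^2.
  H_2: rank ker ∂_2 − rank ∂_3 = (14 − 13) − 0 = 1, and there is no ∂_3, so H_2 ≅ Z.

H_0 ≅ Z,  H_1 ≅ Z^2,  H_2 ≅ Z.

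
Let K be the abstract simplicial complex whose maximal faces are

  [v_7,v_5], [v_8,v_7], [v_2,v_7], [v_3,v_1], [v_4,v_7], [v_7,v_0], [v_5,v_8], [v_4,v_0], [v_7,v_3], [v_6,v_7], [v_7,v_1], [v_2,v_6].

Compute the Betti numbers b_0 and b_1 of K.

We work with the vertex ordering v_0 < v_1 < v_2 < v_3 < v_4 < v_5 < v_6 < v_7 < v_8. The simplices of K, each written with vertices in increasing order, are:

  0-simplices (9): [v_0], [v_1], [v_2], [v_3], [v_4], [v_5], [v_6], [v_7], [v_8]
  1-simplices (12): [v_0,v_4], [v_0,v_7], [v_1,v_3], [v_1,v_7], [v_2,v_6], [v_2,v_7], [v_3,v_7], [v_4,v_7], [v_5,v_7], [v_5,v_8], [v_6,v_7], [v_7,v_8]

so the chain groups are C_0 ≅ Z^9, C_1 ≅ Z^12.

Boundary ∂_1: C_1 → C_0 maps an edge to its endpoints' difference, ∂[p,q] = q − p.
The resulting 9×12 matrix has rank 8, and its Smith normal form has invariant factors (1,1,1,1,1,1,1,1).

Reading off H_k = ker ∂_k / im ∂_{k+1}:

  H_0: rank C_0 − rank ∂_1 = 9 − 8 = 1, and the invariant factors of ∂_1 are all 1, so H_0 ≅ Z.
  H_1: rank ker ∂_1 − rank ∂_2 = (12 − 8) − 0 = 4, and there is no ∂_2, so H_1 ≅ Z^4.

Hence the Betti numbers are b_0 = 1, b_1 = 4.

b_0 = 1, b_1 = 4.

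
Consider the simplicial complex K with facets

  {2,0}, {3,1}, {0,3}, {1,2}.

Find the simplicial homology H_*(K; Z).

H_0 ≅ Z,  H_1 ≅ Z.

Fix the vertex order 0 < 1 < 2 < 3 and write every simplex with vertices in increasing order. Then dim K = 1 and the simplices of K are:

  0-simplices (4): [0], [1], [2], [3]
  1-simplices (4): [0,2], [0,3], [1,2], [1,3]

so the chain groups are C_0 ≅ Z^4, C_1 ≅ Z^4.

The boundary map ∂_1: C_1 → C_0 is given by ∂[p,q] = [q] − [p].
As a 4×4 matrix over Z this has rank 3, with invariant factors (1,1,1).

Reading off H_k = ker ∂_k / im ∂_{k+1}:

  H_0: rank C_0 − rank ∂_1 = 4 − 3 = 1, and the invariant factors of ∂_1 are all 1, so H_0 = Z.
  H_1: rank ker ∂_1 − rank ∂_2 = (4 − 3) − 0 = 1, and there is no ∂_2, so H_1 = Z.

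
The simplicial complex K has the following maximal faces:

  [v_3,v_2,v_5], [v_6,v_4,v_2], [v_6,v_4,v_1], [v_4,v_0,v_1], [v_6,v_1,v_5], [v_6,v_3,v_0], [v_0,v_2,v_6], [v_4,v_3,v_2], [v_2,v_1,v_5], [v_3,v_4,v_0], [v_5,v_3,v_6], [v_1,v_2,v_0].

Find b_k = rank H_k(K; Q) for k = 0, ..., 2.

Fix the vertex order v_0 < v_1 < v_2 < v_3 < v_4 < v_5 < v_6 and write every simplex with vertices in increasing order. Then dim K = 2 and the simplices of K are:

  0-simplices (7): [v_0], [v_1], [v_2], [v_3], [v_4], [v_5], [v_6]
  1-simplices (18): (18 of them)
  2-simplices (12): (12 of them)

so the chain groups are C_0 ≅ Z^7, C_1 ≅ Z^18, C_2 ≅ Z^12.

∂_1: C_1 → C_0 sends each edge [p,q] (with p < q) to q − p.
As a 7×18 matrix over Z this has rank 6, with invariant factors (1,1,1,1,1,1).

Boundary ∂_2: C_2 → C_1 sends each 2-simplex [p,q,r] to [q,r] − [p,r] + [p,q]. For instance
  ∂[v_1,v_4,v_6] = [v_4,v_6] − [v_1,v_6] + [v_1,v_4],
  ∂[v_2,v_3,v_5] = [v_3,v_5] − [v_2,v_5] + [v_2,v_3].
The 18×12 boundary matrix has rank 12 and Smith normal form diag(1,1,1,1,1,1,1,1,1,1,1,2).

Now H_k = ker ∂_k / im ∂_{k+1}, so:

  H_0: rank C_0 − rank ∂_1 = 7 − 6 = 1, and the invariant factors of ∂_1 are all 1, so H_0 = Z.
  H_1: rank ker ∂_1 − rank ∂_2 = (18 − 6) − 12 = 0, and ∂_2 has invariant factor 2 > 1, so H_1 = Z/2Z.
  H_2: rank ker ∂_2 − rank ∂_3 = (12 − 12) − 0 = 0, and there is no ∂_3, so H_2 = 0.

As a check, the Euler characteristic is 7 − 18 + 12 = 1, which agrees with 1 − 0 + 0 = 1.

Hence the Betti numbers are b_0 = 1, b_1 = 0, b_2 = 0.

b_0 = 1, b_1 = 0, b_2 = 0.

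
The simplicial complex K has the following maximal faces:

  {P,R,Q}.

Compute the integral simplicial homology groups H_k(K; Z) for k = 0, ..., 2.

H_0 = Z,  H_1 = 0,  H_2 = 0.

Take the total order P < Q < R on the vertex set. Then K (dimension 2) consists of the simplices:

  0-simplices (3): P, Q, R
  1-simplices (3): PQ, PR, QR
  2-simplices (1): PQR

so the chain groups are C_0 ≅ Z^3, C_1 ≅ Z^3, C_2 ≅ Z^1.

∂_1: C_1 → C_0 is given by ∂[p,q] = [q] − [p]. For instance
  ∂QR = R − Q.
This gives a 3×3 integer matrix of rank 2; reducing to Smith normal form yields diagonal entries (1,1).

The boundary map ∂_2: C_2 → C_1 acts by ∂[p,q,r] = [q,r] − [p,r] + [p,q]. For instance
  ∂PQR = QR − PR + PQ.
As a 3×1 matrix over Z this has rank 1, with invariant factors (1).

Computing H_k = (kernel of ∂_k) / (image of ∂_{k+1}):

  H_0: rank C_0 − rank ∂_1 = 3 − 2 = 1, and the invariant factors of ∂_1 are all 1, so H_0 = Z.
  H_1: rank ker ∂_1 − rank ∂_2 = (3 − 2) − 1 = 0, and the invariant factors of ∂_2 are all 1, so H_1 = 0.
  H_2: rank ker ∂_2 − rank ∂_3 = (1 − 1) − 0 = 0, and there is no ∂_3, so H_2 = 0.

As a check, the Euler characteristic is 3 − 3 + 1 = 1, which agrees with 1 − 0 + 0 = 1.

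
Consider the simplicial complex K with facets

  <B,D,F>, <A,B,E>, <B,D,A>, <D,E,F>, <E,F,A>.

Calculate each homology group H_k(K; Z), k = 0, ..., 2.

H_0 = Z,  H_1 = Z,  H_2 = 0.

We work with the vertex ordering A < B < D < E < F. The simplices of K, each written with vertices in increasing order, are:

  0-simplices (5): A, B, D, E, F
  1-simplices (10): AB, AD, AE, AF, BD, BE, BF, DE, DF, EF
  2-simplices (5): ABD, ABE, AEF, BDF, DEF

giving chain groups C_0 ≅ Z^5, C_1 ≅ Z^10, C_2 ≅ Z^5.

The boundary map ∂_1: C_1 → C_0 maps an edge to its endpoints' difference, ∂[p,q] = q − p.
As a 5×10 matrix over Z this has rank 4, with invariant factors (1,1,1,1).

The boundary map ∂_2: C_2 → C_1 acts by ∂[p,q,r] = [q,r] − [p,r] + [p,q]. For instance
  ∂AEF = EF − AF + AE,
  ∂ABD = BD − AD + AB.
This gives a 10×5 integer matrix of rank 5; reducing to Smith normal form yields diagonal entries (1,1,1,1,1).

From H_k ≅ ker(∂_k) / im(∂_{k+1}) we obtain:

  H_0: rank C_0 − rank ∂_1 = 5 − 4 = 1, and the invariant factors of ∂_1 are all 1, so H_0 = Z.
  H_1: rank ker ∂_1 − rank ∂_2 = (10 − 4) − 5 = 1, and the invariant factors of ∂_2 are all 1, so H_1 = Z.
  H_2: rank ker ∂_2 − rank ∂_3 = (5 − 5) − 0 = 0, and there is no ∂_3, so H_2 = 0.

As a check, the Euler characteristic is 5 − 10 + 5 = 0, which agrees with 1 − 1 + 0 = 0.
(K is a triangulation of the Möbius band.)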